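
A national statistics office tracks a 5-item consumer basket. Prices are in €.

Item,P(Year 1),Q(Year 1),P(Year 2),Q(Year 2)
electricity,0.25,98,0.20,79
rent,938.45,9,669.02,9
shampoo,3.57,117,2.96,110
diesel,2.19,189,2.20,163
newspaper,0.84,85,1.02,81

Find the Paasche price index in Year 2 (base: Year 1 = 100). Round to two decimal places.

Paasche price index uses current-period quantities as weights.
ΣP(Year 2)·Q(Year 2) = 0.20×79 + 669.02×9 + 2.96×110 + 2.20×163 + 1.02×81 = 15.8 + 6021.18 + 325.6 + 358.6 + 82.62 = 6803.8
ΣP(Year 1)·Q(Year 2) = 0.25×79 + 938.45×9 + 3.57×110 + 2.19×163 + 0.84×81 = 19.75 + 8446.05 + 392.7 + 356.97 + 68.04 = 9283.51
Index = 6803.8 / 9283.51 × 100 = 73.2891

73.29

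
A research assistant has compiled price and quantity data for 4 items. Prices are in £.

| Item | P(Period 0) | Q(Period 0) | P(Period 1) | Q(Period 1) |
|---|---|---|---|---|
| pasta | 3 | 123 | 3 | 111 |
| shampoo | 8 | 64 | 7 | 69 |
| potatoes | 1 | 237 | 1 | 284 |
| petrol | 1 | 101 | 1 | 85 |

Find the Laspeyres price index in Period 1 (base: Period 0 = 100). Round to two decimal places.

94.75

Laspeyres price index uses base-period quantities as weights.
ΣP(Period 1)·Q(Period 0) = 3×123 + 7×64 + 1×237 + 1×101 = 369 + 448 + 237 + 101 = 1155
ΣP(Period 0)·Q(Period 0) = 3×123 + 8×64 + 1×237 + 1×101 = 369 + 512 + 237 + 101 = 1219
Index = 1155 / 1219 × 100 = 94.7498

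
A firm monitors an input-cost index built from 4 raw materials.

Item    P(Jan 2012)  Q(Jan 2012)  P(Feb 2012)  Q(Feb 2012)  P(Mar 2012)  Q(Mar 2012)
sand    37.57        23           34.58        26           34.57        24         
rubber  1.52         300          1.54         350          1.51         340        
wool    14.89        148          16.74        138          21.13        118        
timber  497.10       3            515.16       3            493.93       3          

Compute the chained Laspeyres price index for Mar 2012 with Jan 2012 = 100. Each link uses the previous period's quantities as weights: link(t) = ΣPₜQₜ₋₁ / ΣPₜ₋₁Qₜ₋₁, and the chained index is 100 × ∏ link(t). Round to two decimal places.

115.86

Link Jan 2012→Feb 2012:
ΣP(Feb 2012)Q(Jan 2012) = 34.58×23 + 1.54×300 + 16.74×148 + 515.16×3 = 795.34 + 462 + 2477.52 + 1545.48 = 5280.34
ΣP(Jan 2012)Q(Jan 2012) = 37.57×23 + 1.52×300 + 14.89×148 + 497.10×3 = 864.11 + 456 + 2203.72 + 1491.3 = 5015.13
link = 5280.34/5015.13 = 1.052882
Link Feb 2012→Mar 2012:
ΣP(Mar 2012)Q(Feb 2012) = 34.57×26 + 1.51×350 + 21.13×138 + 493.93×3 = 898.82 + 528.5 + 2915.94 + 1481.79 = 5825.05
ΣP(Feb 2012)Q(Feb 2012) = 34.58×26 + 1.54×350 + 16.74×138 + 515.16×3 = 899.08 + 539 + 2310.12 + 1545.48 = 5293.68
link = 5825.05/5293.68 = 1.100378
Chained index = 100 × 1.052882 × 1.100378 = 115.8568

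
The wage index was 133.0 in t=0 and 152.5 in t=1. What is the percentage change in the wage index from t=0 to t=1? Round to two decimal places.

Change = (152.5 − 133.0) / 133.0 × 100
       = 19.5 / 133.0 × 100 = 14.6617%

14.66%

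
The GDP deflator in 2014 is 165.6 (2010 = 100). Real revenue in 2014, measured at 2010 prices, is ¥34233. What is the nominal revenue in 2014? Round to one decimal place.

Nominal = Real × (Index/100) = 34233 × (165.6/100)
        = 34233 × 1.656 = 56689.8480

56689.8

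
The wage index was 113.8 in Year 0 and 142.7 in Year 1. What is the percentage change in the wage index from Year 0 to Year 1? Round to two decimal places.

25.40%

Change = (142.7 − 113.8) / 113.8 × 100
       = 28.9 / 113.8 × 100 = 25.3954%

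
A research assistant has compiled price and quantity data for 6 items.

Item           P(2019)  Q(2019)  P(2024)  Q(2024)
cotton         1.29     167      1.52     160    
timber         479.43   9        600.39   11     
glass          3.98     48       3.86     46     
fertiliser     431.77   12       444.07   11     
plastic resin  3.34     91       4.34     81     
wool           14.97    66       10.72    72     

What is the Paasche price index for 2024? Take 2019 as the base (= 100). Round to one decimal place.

Paasche price index uses current-period quantities as weights.
ΣP(2024)·Q(2024) = 1.52×160 + 600.39×11 + 3.86×46 + 444.07×11 + 4.34×81 + 10.72×72 = 243.2 + 6604.29 + 177.56 + 4884.77 + 351.54 + 771.84 = 13033.2
ΣP(2019)·Q(2024) = 1.29×160 + 479.43×11 + 3.98×46 + 431.77×11 + 3.34×81 + 14.97×72 = 206.4 + 5273.73 + 183.08 + 4749.47 + 270.54 + 1077.84 = 11761.06
Index = 13033.2 / 11761.06 × 100 = 110.8165

110.8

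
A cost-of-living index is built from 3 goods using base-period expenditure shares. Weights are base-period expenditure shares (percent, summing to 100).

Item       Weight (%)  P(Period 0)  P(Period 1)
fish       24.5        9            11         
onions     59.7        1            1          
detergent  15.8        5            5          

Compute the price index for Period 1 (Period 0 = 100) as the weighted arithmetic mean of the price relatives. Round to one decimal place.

fish: 24.5 × (11/9) = 24.5 × 1.222222 = 29.9444
onions: 59.7 × (1/1) = 59.7 × 1.000000 = 59.7000
detergent: 15.8 × (5/5) = 15.8 × 1.000000 = 15.8000
Index = Σ wᵢ·(p₁ᵢ/p₀ᵢ) = 29.9444 + 59.7000 + 15.8000 = 105.4444

105.4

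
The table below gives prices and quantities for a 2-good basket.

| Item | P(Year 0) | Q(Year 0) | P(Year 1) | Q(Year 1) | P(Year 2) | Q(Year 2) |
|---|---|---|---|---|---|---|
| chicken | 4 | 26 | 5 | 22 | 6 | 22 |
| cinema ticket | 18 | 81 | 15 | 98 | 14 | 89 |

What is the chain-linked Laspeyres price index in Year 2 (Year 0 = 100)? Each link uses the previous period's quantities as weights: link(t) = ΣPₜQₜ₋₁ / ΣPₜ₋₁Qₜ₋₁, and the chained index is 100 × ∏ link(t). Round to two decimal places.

81.97

Link Year 0→Year 1:
ΣP(Year 1)Q(Year 0) = 5×26 + 15×81 = 130 + 1215 = 1345
ΣP(Year 0)Q(Year 0) = 4×26 + 18×81 = 104 + 1458 = 1562
link = 1345/1562 = 0.861076
Link Year 1→Year 2:
ΣP(Year 2)Q(Year 1) = 6×22 + 14×98 = 132 + 1372 = 1504
ΣP(Year 1)Q(Year 1) = 5×22 + 15×98 = 110 + 1470 = 1580
link = 1504/1580 = 0.951899
Chained index = 100 × 0.861076 × 0.951899 = 81.9657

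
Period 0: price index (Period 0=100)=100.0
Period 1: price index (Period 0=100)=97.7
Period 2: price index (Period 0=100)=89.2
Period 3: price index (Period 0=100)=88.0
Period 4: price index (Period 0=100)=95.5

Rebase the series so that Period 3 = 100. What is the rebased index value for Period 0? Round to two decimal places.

Rebased(Period 0) = 100.0 / 88.0 × 100 = 113.6364

113.64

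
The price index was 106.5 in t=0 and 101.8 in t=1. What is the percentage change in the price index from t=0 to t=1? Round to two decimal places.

Change = (101.8 − 106.5) / 106.5 × 100
       = -4.7 / 106.5 × 100 = -4.4131%

-4.41%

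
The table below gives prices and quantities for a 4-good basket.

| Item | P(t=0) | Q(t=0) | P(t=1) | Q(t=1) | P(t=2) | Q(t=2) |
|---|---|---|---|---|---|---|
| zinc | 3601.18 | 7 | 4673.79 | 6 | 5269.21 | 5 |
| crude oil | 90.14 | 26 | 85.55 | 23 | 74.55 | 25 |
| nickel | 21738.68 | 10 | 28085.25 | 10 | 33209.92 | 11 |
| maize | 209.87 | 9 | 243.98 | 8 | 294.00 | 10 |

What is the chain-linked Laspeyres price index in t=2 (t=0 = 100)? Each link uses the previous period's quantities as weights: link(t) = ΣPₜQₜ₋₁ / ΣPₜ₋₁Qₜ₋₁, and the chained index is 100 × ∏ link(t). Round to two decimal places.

Link t=0→t=1:
ΣP(t=1)Q(t=0) = 4673.79×7 + 85.55×26 + 28085.25×10 + 243.98×9 = 32716.53 + 2224.3 + 280852.5 + 2195.82 = 317989.15
ΣP(t=0)Q(t=0) = 3601.18×7 + 90.14×26 + 21738.68×10 + 209.87×9 = 25208.26 + 2343.64 + 217386.8 + 1888.83 = 246827.53
link = 317989.15/246827.53 = 1.288305
Link t=1→t=2:
ΣP(t=2)Q(t=1) = 5269.21×6 + 74.55×23 + 33209.92×10 + 294.00×8 = 31615.26 + 1714.65 + 332099.2 + 2352 = 367781.11
ΣP(t=1)Q(t=1) = 4673.79×6 + 85.55×23 + 28085.25×10 + 243.98×8 = 28042.74 + 1967.65 + 280852.5 + 1951.84 = 312814.73
link = 367781.11/312814.73 = 1.175715
Chained index = 100 × 1.288305 × 1.175715 = 151.4680

151.47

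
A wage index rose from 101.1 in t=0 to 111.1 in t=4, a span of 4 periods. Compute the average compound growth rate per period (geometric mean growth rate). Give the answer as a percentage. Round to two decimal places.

2.39%

Growth factor = (111.1/101.1)^(1/4) = (1.098912)^(1/4) = 1.023860
Growth rate = 1.023860 − 1 = 0.023860 = 2.3860%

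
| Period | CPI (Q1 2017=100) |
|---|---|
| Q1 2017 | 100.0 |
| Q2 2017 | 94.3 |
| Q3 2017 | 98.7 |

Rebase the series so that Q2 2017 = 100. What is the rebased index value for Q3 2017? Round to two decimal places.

104.67

Rebased(Q3 2017) = 98.7 / 94.3 × 100 = 104.6660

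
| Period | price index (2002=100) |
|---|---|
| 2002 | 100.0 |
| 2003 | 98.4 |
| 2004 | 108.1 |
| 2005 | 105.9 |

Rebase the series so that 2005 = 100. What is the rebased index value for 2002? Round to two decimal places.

94.43

Rebased(2002) = 100.0 / 105.9 × 100 = 94.4287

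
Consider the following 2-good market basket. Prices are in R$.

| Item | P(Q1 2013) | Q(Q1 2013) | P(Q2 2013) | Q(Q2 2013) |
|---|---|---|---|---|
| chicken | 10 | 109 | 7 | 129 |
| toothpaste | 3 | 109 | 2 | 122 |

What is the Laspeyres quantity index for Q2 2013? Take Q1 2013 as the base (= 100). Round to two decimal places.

Laspeyres quantity index uses base-period prices as weights.
ΣP(Q1 2013)·Q(Q2 2013) = 10×129 + 3×122 = 1290 + 366 = 1656
ΣP(Q1 2013)·Q(Q1 2013) = 10×109 + 3×109 = 1090 + 327 = 1417
Index = 1656 / 1417 × 100 = 116.8666

116.87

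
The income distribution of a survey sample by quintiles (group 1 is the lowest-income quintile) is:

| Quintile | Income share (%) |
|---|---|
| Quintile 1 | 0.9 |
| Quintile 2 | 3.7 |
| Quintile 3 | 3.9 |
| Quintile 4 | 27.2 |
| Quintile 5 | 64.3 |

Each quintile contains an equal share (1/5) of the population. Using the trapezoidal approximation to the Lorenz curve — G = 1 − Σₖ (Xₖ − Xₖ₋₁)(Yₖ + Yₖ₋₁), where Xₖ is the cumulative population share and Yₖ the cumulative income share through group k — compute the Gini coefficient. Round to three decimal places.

0.601

Cumulative income shares Yₖ: 0.0090, 0.0460, 0.0850, 0.3570, 1.0000
Σ (Xₖ−Xₖ₋₁)(Yₖ+Yₖ₋₁) = (1/5)(0.0090+0.0000) + (1/5)(0.0460+0.0090) + (1/5)(0.0850+0.0460) + (1/5)(0.3570+0.0850) + (1/5)(1.0000+0.3570)
  = 0.0018 + 0.0110 + 0.0262 + 0.0884 + 0.2714 = 0.3988
G = 1 − 0.3988 = 0.6012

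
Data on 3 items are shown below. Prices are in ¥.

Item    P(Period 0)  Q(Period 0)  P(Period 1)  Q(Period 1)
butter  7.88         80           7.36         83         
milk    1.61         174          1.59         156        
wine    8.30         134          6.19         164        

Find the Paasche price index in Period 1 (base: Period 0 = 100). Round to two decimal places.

Paasche price index uses current-period quantities as weights.
ΣP(Period 1)·Q(Period 1) = 7.36×83 + 1.59×156 + 6.19×164 = 610.88 + 248.04 + 1015.16 = 1874.08
ΣP(Period 0)·Q(Period 1) = 7.88×83 + 1.61×156 + 8.30×164 = 654.04 + 251.16 + 1361.2 = 2266.4
Index = 1874.08 / 2266.4 × 100 = 82.6897

82.69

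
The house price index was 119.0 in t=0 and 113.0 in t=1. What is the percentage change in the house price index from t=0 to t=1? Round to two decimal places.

Change = (113.0 − 119.0) / 119.0 × 100
       = -6.0 / 119.0 × 100 = -5.0420%

-5.04%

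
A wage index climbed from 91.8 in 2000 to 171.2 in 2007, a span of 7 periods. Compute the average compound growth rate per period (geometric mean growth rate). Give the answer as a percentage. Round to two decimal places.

9.31%

Growth factor = (171.2/91.8)^(1/7) = (1.864924)^(1/7) = 1.093115
Growth rate = 1.093115 − 1 = 0.093115 = 9.3115%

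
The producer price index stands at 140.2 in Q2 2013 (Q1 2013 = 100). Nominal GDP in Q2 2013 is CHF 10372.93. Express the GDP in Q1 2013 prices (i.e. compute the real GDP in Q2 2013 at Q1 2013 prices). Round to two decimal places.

7398.67

Real = Nominal ÷ (Index/100) = 10372.93 ÷ (140.2/100)
     = 10372.93 ÷ 1.402 = 7398.6662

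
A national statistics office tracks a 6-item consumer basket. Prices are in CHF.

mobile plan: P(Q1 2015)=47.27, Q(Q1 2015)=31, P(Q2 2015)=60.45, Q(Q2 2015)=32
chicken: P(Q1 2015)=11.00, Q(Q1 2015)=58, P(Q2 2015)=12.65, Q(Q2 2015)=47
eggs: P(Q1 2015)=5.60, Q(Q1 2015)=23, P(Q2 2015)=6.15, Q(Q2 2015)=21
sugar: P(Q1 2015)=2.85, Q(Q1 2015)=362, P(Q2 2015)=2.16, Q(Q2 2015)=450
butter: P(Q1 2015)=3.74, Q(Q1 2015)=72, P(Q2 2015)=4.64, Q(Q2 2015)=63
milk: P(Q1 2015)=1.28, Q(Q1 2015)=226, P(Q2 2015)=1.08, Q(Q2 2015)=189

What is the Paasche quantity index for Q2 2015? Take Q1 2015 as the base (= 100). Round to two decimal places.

100.42

Paasche quantity index uses current-period prices as weights.
ΣP(Q2 2015)·Q(Q2 2015) = 60.45×32 + 12.65×47 + 6.15×21 + 2.16×450 + 4.64×63 + 1.08×189 = 1934.4 + 594.55 + 129.15 + 972 + 292.32 + 204.12 = 4126.54
ΣP(Q2 2015)·Q(Q1 2015) = 60.45×31 + 12.65×58 + 6.15×23 + 2.16×362 + 4.64×72 + 1.08×226 = 1873.95 + 733.7 + 141.45 + 781.92 + 334.08 + 244.08 = 4109.18
Index = 4126.54 / 4109.18 × 100 = 100.4225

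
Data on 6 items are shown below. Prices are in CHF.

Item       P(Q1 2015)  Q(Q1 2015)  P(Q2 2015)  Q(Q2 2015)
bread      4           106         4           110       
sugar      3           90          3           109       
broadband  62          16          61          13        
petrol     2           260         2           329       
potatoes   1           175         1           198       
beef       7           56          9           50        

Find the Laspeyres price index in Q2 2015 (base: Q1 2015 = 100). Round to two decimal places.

103.46

Laspeyres price index uses base-period quantities as weights.
ΣP(Q2 2015)·Q(Q1 2015) = 4×106 + 3×90 + 61×16 + 2×260 + 1×175 + 9×56 = 424 + 270 + 976 + 520 + 175 + 504 = 2869
ΣP(Q1 2015)·Q(Q1 2015) = 4×106 + 3×90 + 62×16 + 2×260 + 1×175 + 7×56 = 424 + 270 + 992 + 520 + 175 + 392 = 2773
Index = 2869 / 2773 × 100 = 103.4620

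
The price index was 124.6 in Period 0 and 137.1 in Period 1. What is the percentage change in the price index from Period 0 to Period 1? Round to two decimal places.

10.03%

Change = (137.1 − 124.6) / 124.6 × 100
       = 12.5 / 124.6 × 100 = 10.0321%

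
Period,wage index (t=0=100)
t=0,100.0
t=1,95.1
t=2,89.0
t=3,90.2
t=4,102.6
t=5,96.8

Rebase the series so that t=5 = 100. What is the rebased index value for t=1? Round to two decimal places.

98.24

Rebased(t=1) = 95.1 / 96.8 × 100 = 98.2438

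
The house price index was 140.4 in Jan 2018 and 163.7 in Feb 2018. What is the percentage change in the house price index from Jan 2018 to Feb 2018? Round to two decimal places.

Change = (163.7 − 140.4) / 140.4 × 100
       = 23.3 / 140.4 × 100 = 16.5954%

16.60%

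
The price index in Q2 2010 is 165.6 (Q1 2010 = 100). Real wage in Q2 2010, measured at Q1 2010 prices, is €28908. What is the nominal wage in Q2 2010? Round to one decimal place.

Nominal = Real × (Index/100) = 28908 × (165.6/100)
        = 28908 × 1.656 = 47871.6480

47871.6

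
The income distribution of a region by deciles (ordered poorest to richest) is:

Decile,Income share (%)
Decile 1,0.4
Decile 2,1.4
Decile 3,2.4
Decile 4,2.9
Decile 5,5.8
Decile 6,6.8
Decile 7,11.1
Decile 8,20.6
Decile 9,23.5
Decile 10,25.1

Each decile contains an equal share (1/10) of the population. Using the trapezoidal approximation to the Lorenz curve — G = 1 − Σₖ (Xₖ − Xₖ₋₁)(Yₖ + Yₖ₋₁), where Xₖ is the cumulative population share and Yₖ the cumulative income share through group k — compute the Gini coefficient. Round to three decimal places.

0.494

Cumulative income shares Yₖ: 0.0040, 0.0180, 0.0420, 0.0710, 0.1290, 0.1970, 0.3080, 0.5140, 0.7490, 1.0000
Σ (Xₖ−Xₖ₋₁)(Yₖ+Yₖ₋₁) = (1/10)(0.0040+0.0000) + (1/10)(0.0180+0.0040) + (1/10)(0.0420+0.0180) + (1/10)(0.0710+0.0420) + (1/10)(0.1290+0.0710) + (1/10)(0.1970+0.1290) + (1/10)(0.3080+0.1970) + (1/10)(0.5140+0.3080) + (1/10)(0.7490+0.5140) + (1/10)(1.0000+0.7490)
  = 0.0004 + 0.0022 + 0.0060 + 0.0113 + 0.0200 + 0.0326 + 0.0505 + 0.0822 + 0.1263 + 0.1749 = 0.5064
G = 1 − 0.5064 = 0.4936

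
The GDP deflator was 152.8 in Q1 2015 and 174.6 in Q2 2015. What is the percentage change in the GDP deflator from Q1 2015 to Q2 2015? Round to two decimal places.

14.27%

Change = (174.6 − 152.8) / 152.8 × 100
       = 21.8 / 152.8 × 100 = 14.2670%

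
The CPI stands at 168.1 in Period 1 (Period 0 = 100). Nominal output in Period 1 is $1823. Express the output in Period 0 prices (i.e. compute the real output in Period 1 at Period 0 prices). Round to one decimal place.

1084.5

Real = Nominal ÷ (Index/100) = 1823 ÷ (168.1/100)
     = 1823 ÷ 1.681 = 1084.4735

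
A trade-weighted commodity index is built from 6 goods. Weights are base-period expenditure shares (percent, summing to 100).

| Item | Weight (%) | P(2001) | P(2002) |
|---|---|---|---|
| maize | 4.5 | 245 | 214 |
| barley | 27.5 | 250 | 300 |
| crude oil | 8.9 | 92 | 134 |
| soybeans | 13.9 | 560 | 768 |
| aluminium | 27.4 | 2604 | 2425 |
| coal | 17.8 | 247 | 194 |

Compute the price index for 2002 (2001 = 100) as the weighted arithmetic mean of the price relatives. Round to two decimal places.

maize: 4.5 × (214/245) = 4.5 × 0.873469 = 3.9306
barley: 27.5 × (300/250) = 27.5 × 1.200000 = 33.0000
crude oil: 8.9 × (134/92) = 8.9 × 1.456522 = 12.9630
soybeans: 13.9 × (768/560) = 13.9 × 1.371429 = 19.0629
aluminium: 27.4 × (2425/2604) = 27.4 × 0.931260 = 25.5165
coal: 17.8 × (194/247) = 17.8 × 0.785425 = 13.9806
Index = Σ wᵢ·(p₁ᵢ/p₀ᵢ) = 3.9306 + 33.0000 + 12.9630 + 19.0629 + 25.5165 + 13.9806 = 108.4536

108.45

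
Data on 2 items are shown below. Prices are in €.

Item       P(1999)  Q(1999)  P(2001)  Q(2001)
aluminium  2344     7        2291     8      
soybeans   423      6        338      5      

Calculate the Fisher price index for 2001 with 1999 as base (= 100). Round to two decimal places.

Laspeyres component (base-period weights):
ΣP(2001)Q(1999) = 2291×7 + 338×6 = 16037 + 2028 = 18065
ΣP(1999)Q(1999) = 2344×7 + 423×6 = 16408 + 2538 = 18946
L = 18065 / 18946 × 100 = 95.3499
Paasche component (current-period weights):
ΣP(2001)Q(2001) = 2291×8 + 338×5 = 18328 + 1690 = 20018
ΣP(1999)Q(2001) = 2344×8 + 423×5 = 18752 + 2115 = 20867
P = 20018 / 20867 × 100 = 95.9314
Fisher = √(L × P) = √(95.3499 × 95.9314) = 95.6402

95.64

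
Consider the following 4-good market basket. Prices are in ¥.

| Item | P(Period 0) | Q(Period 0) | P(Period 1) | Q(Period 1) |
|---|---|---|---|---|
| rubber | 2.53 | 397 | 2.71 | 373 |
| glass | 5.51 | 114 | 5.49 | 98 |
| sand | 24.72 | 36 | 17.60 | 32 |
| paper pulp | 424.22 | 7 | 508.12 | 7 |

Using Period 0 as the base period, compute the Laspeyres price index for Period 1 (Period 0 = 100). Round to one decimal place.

Laspeyres price index uses base-period quantities as weights.
ΣP(Period 1)·Q(Period 0) = 2.71×397 + 5.49×114 + 17.60×36 + 508.12×7 = 1075.87 + 625.86 + 633.6 + 3556.84 = 5892.17
ΣP(Period 0)·Q(Period 0) = 2.53×397 + 5.51×114 + 24.72×36 + 424.22×7 = 1004.41 + 628.14 + 889.92 + 2969.54 = 5492.01
Index = 5892.17 / 5492.01 × 100 = 107.2862

107.3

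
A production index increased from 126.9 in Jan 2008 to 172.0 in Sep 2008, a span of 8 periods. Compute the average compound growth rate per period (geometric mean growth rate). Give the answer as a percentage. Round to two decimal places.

3.87%

Growth factor = (172.0/126.9)^(1/8) = (1.355398)^(1/8) = 1.038744
Growth rate = 1.038744 − 1 = 0.038744 = 3.8744%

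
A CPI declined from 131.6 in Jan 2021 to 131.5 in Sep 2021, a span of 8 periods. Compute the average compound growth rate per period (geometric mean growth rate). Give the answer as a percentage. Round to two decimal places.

Growth factor = (131.5/131.6)^(1/8) = (0.999240)^(1/8) = 0.999905
Growth rate = 0.999905 − 1 = -0.000095 = -0.0095%

-0.01%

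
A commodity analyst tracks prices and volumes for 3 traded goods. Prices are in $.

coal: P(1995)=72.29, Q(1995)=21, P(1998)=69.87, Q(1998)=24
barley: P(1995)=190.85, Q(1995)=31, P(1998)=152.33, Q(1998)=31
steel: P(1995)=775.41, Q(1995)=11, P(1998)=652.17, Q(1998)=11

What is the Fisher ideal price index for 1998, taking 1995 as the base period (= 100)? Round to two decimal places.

83.80

Laspeyres component (base-period weights):
ΣP(1998)Q(1995) = 69.87×21 + 152.33×31 + 652.17×11 = 1467.27 + 4722.23 + 7173.87 = 13363.37
ΣP(1995)Q(1995) = 72.29×21 + 190.85×31 + 775.41×11 = 1518.09 + 5916.35 + 8529.51 = 15963.95
L = 13363.37 / 15963.95 × 100 = 83.7097
Paasche component (current-period weights):
ΣP(1998)Q(1998) = 69.87×24 + 152.33×31 + 652.17×11 = 1676.88 + 4722.23 + 7173.87 = 13572.98
ΣP(1995)Q(1998) = 72.29×24 + 190.85×31 + 775.41×11 = 1734.96 + 5916.35 + 8529.51 = 16180.82
P = 13572.98 / 16180.82 × 100 = 83.8831
Fisher = √(L × P) = √(83.7097 × 83.8831) = 83.7964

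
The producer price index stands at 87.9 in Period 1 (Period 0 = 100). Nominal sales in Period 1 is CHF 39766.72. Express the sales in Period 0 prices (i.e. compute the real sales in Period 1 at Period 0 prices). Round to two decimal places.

45240.86

Real = Nominal ÷ (Index/100) = 39766.72 ÷ (87.9/100)
     = 39766.72 ÷ 0.879 = 45240.8646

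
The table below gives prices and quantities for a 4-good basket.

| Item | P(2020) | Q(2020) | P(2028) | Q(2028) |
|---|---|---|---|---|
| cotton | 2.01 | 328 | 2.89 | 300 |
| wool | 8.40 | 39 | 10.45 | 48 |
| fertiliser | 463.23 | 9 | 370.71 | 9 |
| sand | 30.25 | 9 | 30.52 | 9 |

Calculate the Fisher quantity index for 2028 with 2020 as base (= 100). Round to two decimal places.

100.31

Laspeyres component (base-period weights):
ΣP(2020)Q(2028) = 2.01×300 + 8.40×48 + 463.23×9 + 30.25×9 = 603 + 403.2 + 4169.07 + 272.25 = 5447.52
ΣP(2020)Q(2020) = 2.01×328 + 8.40×39 + 463.23×9 + 30.25×9 = 659.28 + 327.6 + 4169.07 + 272.25 = 5428.2
L = 5447.52 / 5428.2 × 100 = 100.3559
Paasche component (current-period weights):
ΣP(2028)Q(2028) = 2.89×300 + 10.45×48 + 370.71×9 + 30.52×9 = 867 + 501.6 + 3336.39 + 274.68 = 4979.67
ΣP(2028)Q(2020) = 2.89×328 + 10.45×39 + 370.71×9 + 30.52×9 = 947.92 + 407.55 + 3336.39 + 274.68 = 4966.54
P = 4979.67 / 4966.54 × 100 = 100.2644
Fisher = √(L × P) = √(100.3559 × 100.2644) = 100.3101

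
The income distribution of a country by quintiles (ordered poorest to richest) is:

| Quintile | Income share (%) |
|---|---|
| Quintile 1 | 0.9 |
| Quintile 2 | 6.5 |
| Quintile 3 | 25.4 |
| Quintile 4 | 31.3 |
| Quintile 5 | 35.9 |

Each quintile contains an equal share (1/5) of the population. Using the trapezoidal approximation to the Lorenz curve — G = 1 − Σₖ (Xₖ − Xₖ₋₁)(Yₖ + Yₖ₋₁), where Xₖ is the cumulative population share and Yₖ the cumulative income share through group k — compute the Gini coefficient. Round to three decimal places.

0.379

Cumulative income shares Yₖ: 0.0090, 0.0740, 0.3280, 0.6410, 1.0000
Σ (Xₖ−Xₖ₋₁)(Yₖ+Yₖ₋₁) = (1/5)(0.0090+0.0000) + (1/5)(0.0740+0.0090) + (1/5)(0.3280+0.0740) + (1/5)(0.6410+0.3280) + (1/5)(1.0000+0.6410)
  = 0.0018 + 0.0166 + 0.0804 + 0.1938 + 0.3282 = 0.6208
G = 1 − 0.6208 = 0.3792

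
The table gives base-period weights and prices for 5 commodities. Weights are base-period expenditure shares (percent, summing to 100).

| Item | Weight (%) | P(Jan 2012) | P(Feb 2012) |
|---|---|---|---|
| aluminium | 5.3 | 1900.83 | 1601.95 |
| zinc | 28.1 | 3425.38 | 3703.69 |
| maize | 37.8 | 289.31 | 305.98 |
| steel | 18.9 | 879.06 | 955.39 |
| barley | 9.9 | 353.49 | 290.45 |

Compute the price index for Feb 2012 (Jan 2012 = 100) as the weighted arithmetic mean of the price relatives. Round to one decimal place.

103.5

aluminium: 5.3 × (1601.95/1900.83) = 5.3 × 0.842763 = 4.4666
zinc: 28.1 × (3703.69/3425.38) = 28.1 × 1.081249 = 30.3831
maize: 37.8 × (305.98/289.31) = 37.8 × 1.057620 = 39.9780
steel: 18.9 × (955.39/879.06) = 18.9 × 1.086831 = 20.5411
barley: 9.9 × (290.45/353.49) = 9.9 × 0.821664 = 8.1345
Index = Σ wᵢ·(p₁ᵢ/p₀ᵢ) = 4.4666 + 30.3831 + 39.9780 + 20.5411 + 8.1345 = 103.5034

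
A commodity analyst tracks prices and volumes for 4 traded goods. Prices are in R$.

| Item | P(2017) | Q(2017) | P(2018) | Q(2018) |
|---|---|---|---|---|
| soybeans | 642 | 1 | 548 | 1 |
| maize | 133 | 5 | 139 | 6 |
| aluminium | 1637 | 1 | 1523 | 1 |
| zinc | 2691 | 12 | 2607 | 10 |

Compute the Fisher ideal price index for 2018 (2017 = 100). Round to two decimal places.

Laspeyres component (base-period weights):
ΣP(2018)Q(2017) = 548×1 + 139×5 + 1523×1 + 2607×12 = 548 + 695 + 1523 + 31284 = 34050
ΣP(2017)Q(2017) = 642×1 + 133×5 + 1637×1 + 2691×12 = 642 + 665 + 1637 + 32292 = 35236
L = 34050 / 35236 × 100 = 96.6341
Paasche component (current-period weights):
ΣP(2018)Q(2018) = 548×1 + 139×6 + 1523×1 + 2607×10 = 548 + 834 + 1523 + 26070 = 28975
ΣP(2017)Q(2018) = 642×1 + 133×6 + 1637×1 + 2691×10 = 642 + 798 + 1637 + 26910 = 29987
P = 28975 / 29987 × 100 = 96.6252
Fisher = √(L × P) = √(96.6341 × 96.6252) = 96.6297

96.63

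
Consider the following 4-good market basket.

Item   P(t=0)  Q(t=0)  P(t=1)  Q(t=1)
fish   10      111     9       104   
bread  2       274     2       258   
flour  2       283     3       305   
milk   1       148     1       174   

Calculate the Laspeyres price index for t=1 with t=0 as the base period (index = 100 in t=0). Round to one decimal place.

Laspeyres price index uses base-period quantities as weights.
ΣP(t=1)·Q(t=0) = 9×111 + 2×274 + 3×283 + 1×148 = 999 + 548 + 849 + 148 = 2544
ΣP(t=0)·Q(t=0) = 10×111 + 2×274 + 2×283 + 1×148 = 1110 + 548 + 566 + 148 = 2372
Index = 2544 / 2372 × 100 = 107.2513

107.3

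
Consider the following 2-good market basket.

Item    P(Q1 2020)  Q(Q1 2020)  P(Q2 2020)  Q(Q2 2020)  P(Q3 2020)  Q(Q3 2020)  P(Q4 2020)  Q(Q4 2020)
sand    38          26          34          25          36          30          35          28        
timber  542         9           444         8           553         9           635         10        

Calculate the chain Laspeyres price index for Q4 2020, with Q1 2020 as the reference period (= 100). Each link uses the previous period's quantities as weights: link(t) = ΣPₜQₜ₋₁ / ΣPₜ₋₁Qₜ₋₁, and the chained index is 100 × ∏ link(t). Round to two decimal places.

112.38

Link Q1 2020→Q2 2020:
ΣP(Q2 2020)Q(Q1 2020) = 34×26 + 444×9 = 884 + 3996 = 4880
ΣP(Q1 2020)Q(Q1 2020) = 38×26 + 542×9 = 988 + 4878 = 5866
link = 4880/5866 = 0.831913
Link Q2 2020→Q3 2020:
ΣP(Q3 2020)Q(Q2 2020) = 36×25 + 553×8 = 900 + 4424 = 5324
ΣP(Q2 2020)Q(Q2 2020) = 34×25 + 444×8 = 850 + 3552 = 4402
link = 5324/4402 = 1.209450
Link Q3 2020→Q4 2020:
ΣP(Q4 2020)Q(Q3 2020) = 35×30 + 635×9 = 1050 + 5715 = 6765
ΣP(Q3 2020)Q(Q3 2020) = 36×30 + 553×9 = 1080 + 4977 = 6057
link = 6765/6057 = 1.116890
Chained index = 100 × 0.831913 × 1.209450 × 1.116890 = 112.3766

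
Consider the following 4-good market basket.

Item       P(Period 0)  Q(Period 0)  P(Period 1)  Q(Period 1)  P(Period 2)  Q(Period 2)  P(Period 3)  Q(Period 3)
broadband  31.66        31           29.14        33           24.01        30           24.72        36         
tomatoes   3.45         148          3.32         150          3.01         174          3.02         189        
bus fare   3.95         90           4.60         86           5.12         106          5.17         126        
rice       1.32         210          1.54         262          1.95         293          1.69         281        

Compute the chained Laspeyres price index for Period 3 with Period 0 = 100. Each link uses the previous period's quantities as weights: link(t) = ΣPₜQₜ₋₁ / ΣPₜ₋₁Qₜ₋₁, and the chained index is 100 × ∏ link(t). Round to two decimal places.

Link Period 0→Period 1:
ΣP(Period 1)Q(Period 0) = 29.14×31 + 3.32×148 + 4.60×90 + 1.54×210 = 903.34 + 491.36 + 414 + 323.4 = 2132.1
ΣP(Period 0)Q(Period 0) = 31.66×31 + 3.45×148 + 3.95×90 + 1.32×210 = 981.46 + 510.6 + 355.5 + 277.2 = 2124.76
link = 2132.1/2124.76 = 1.003455
Link Period 1→Period 2:
ΣP(Period 2)Q(Period 1) = 24.01×33 + 3.01×150 + 5.12×86 + 1.95×262 = 792.33 + 451.5 + 440.32 + 510.9 = 2195.05
ΣP(Period 1)Q(Period 1) = 29.14×33 + 3.32×150 + 4.60×86 + 1.54×262 = 961.62 + 498 + 395.6 + 403.48 = 2258.7
link = 2195.05/2258.7 = 0.971820
Link Period 2→Period 3:
ΣP(Period 3)Q(Period 2) = 24.72×30 + 3.02×174 + 5.17×106 + 1.69×293 = 741.6 + 525.48 + 548.02 + 495.17 = 2310.27
ΣP(Period 2)Q(Period 2) = 24.01×30 + 3.01×174 + 5.12×106 + 1.95×293 = 720.3 + 523.74 + 542.72 + 571.35 = 2358.11
link = 2310.27/2358.11 = 0.979713
Chained index = 100 × 1.003455 × 0.971820 × 0.979713 = 95.5393

95.54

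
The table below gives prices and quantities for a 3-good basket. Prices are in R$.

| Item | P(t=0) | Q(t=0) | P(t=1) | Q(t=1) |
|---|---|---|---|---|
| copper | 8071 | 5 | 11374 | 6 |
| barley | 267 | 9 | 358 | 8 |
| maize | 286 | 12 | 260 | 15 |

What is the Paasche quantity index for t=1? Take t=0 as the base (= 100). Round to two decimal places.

Paasche quantity index uses current-period prices as weights.
ΣP(t=1)·Q(t=1) = 11374×6 + 358×8 + 260×15 = 68244 + 2864 + 3900 = 75008
ΣP(t=1)·Q(t=0) = 11374×5 + 358×9 + 260×12 = 56870 + 3222 + 3120 = 63212
Index = 75008 / 63212 × 100 = 118.6610

118.66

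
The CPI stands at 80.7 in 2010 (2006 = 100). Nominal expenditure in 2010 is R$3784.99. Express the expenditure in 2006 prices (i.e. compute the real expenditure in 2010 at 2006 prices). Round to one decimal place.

Real = Nominal ÷ (Index/100) = 3784.99 ÷ (80.7/100)
     = 3784.99 ÷ 0.807 = 4690.1983

4690.2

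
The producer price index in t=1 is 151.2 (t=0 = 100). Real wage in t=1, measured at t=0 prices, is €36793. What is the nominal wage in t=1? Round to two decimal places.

55631.02

Nominal = Real × (Index/100) = 36793 × (151.2/100)
        = 36793 × 1.512 = 55631.0160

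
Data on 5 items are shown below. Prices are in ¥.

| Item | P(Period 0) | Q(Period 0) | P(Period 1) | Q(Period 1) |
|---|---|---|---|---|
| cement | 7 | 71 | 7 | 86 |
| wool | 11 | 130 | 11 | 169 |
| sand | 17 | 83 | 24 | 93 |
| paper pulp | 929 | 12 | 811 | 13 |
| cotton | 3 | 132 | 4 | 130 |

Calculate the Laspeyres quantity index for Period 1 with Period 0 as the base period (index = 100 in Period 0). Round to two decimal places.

Laspeyres quantity index uses base-period prices as weights.
ΣP(Period 0)·Q(Period 1) = 7×86 + 11×169 + 17×93 + 929×13 + 3×130 = 602 + 1859 + 1581 + 12077 + 390 = 16509
ΣP(Period 0)·Q(Period 0) = 7×71 + 11×130 + 17×83 + 929×12 + 3×132 = 497 + 1430 + 1411 + 11148 + 396 = 14882
Index = 16509 / 14882 × 100 = 110.9327

110.93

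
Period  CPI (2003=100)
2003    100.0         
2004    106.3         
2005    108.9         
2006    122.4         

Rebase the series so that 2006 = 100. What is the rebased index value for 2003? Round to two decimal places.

81.70

Rebased(2003) = 100.0 / 122.4 × 100 = 81.6993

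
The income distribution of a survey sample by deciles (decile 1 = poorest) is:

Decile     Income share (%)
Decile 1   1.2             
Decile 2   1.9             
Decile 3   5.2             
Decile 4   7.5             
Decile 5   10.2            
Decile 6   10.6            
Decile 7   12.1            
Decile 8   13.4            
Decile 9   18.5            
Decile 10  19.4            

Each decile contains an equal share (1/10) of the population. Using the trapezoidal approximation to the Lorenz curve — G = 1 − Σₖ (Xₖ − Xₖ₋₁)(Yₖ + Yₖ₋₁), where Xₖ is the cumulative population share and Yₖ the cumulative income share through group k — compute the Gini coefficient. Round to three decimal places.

Cumulative income shares Yₖ: 0.0120, 0.0310, 0.0830, 0.1580, 0.2600, 0.3660, 0.4870, 0.6210, 0.8060, 1.0000
Σ (Xₖ−Xₖ₋₁)(Yₖ+Yₖ₋₁) = (1/10)(0.0120+0.0000) + (1/10)(0.0310+0.0120) + (1/10)(0.0830+0.0310) + (1/10)(0.1580+0.0830) + (1/10)(0.2600+0.1580) + (1/10)(0.3660+0.2600) + (1/10)(0.4870+0.3660) + (1/10)(0.6210+0.4870) + (1/10)(0.8060+0.6210) + (1/10)(1.0000+0.8060)
  = 0.0012 + 0.0043 + 0.0114 + 0.0241 + 0.0418 + 0.0626 + 0.0853 + 0.1108 + 0.1427 + 0.1806 = 0.6648
G = 1 − 0.6648 = 0.3352

0.335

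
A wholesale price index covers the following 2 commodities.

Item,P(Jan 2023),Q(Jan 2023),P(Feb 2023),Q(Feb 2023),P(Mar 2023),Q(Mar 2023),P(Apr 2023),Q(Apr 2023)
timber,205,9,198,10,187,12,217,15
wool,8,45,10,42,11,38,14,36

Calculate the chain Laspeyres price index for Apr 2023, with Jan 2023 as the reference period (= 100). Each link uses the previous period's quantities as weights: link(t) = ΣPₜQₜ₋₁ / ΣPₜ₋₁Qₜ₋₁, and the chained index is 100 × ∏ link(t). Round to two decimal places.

Link Jan 2023→Feb 2023:
ΣP(Feb 2023)Q(Jan 2023) = 198×9 + 10×45 = 1782 + 450 = 2232
ΣP(Jan 2023)Q(Jan 2023) = 205×9 + 8×45 = 1845 + 360 = 2205
link = 2232/2205 = 1.012245
Link Feb 2023→Mar 2023:
ΣP(Mar 2023)Q(Feb 2023) = 187×10 + 11×42 = 1870 + 462 = 2332
ΣP(Feb 2023)Q(Feb 2023) = 198×10 + 10×42 = 1980 + 420 = 2400
link = 2332/2400 = 0.971667
Link Mar 2023→Apr 2023:
ΣP(Apr 2023)Q(Mar 2023) = 217×12 + 14×38 = 2604 + 532 = 3136
ΣP(Mar 2023)Q(Mar 2023) = 187×12 + 11×38 = 2244 + 418 = 2662
link = 3136/2662 = 1.178062
Chained index = 100 × 1.012245 × 0.971667 × 1.178062 = 115.8700

115.87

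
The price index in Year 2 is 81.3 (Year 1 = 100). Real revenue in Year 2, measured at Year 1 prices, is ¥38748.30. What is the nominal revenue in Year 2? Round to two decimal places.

31502.37

Nominal = Real × (Index/100) = 38748.30 × (81.3/100)
        = 38748.30 × 0.813 = 31502.3679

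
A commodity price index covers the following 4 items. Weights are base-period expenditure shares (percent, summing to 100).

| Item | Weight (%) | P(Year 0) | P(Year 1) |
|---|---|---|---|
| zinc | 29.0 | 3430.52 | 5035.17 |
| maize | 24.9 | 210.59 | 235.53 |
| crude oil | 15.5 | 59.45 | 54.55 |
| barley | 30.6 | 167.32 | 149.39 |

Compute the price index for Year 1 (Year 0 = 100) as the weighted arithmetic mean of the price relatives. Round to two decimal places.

111.96

zinc: 29.0 × (5035.17/3430.52) = 29.0 × 1.467757 = 42.5650
maize: 24.9 × (235.53/210.59) = 24.9 × 1.118429 = 27.8489
crude oil: 15.5 × (54.55/59.45) = 15.5 × 0.917578 = 14.2225
barley: 30.6 × (149.39/167.32) = 30.6 × 0.892840 = 27.3209
Index = Σ wᵢ·(p₁ᵢ/p₀ᵢ) = 42.5650 + 27.8489 + 14.2225 + 27.3209 = 111.9572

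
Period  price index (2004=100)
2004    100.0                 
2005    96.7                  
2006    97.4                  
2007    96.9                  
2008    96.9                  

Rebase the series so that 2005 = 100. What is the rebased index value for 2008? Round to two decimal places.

100.21

Rebased(2008) = 96.9 / 96.7 × 100 = 100.2068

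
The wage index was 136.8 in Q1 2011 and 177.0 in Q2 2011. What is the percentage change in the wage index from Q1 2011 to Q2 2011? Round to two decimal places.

29.39%

Change = (177.0 − 136.8) / 136.8 × 100
       = 40.2 / 136.8 × 100 = 29.3860%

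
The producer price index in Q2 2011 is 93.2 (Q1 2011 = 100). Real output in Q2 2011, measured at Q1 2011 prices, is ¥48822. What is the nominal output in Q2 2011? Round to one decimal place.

Nominal = Real × (Index/100) = 48822 × (93.2/100)
        = 48822 × 0.932 = 45502.1040

45502.1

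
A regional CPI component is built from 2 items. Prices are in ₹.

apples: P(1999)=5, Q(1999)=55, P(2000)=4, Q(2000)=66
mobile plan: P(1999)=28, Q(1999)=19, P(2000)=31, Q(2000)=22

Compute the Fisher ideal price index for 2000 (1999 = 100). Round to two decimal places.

100.12

Laspeyres component (base-period weights):
ΣP(2000)Q(1999) = 4×55 + 31×19 = 220 + 589 = 809
ΣP(1999)Q(1999) = 5×55 + 28×19 = 275 + 532 = 807
L = 809 / 807 × 100 = 100.2478
Paasche component (current-period weights):
ΣP(2000)Q(2000) = 4×66 + 31×22 = 264 + 682 = 946
ΣP(1999)Q(2000) = 5×66 + 28×22 = 330 + 616 = 946
P = 946 / 946 × 100 = 100.0000
Fisher = √(L × P) = √(100.2478 × 100.0000) = 100.1238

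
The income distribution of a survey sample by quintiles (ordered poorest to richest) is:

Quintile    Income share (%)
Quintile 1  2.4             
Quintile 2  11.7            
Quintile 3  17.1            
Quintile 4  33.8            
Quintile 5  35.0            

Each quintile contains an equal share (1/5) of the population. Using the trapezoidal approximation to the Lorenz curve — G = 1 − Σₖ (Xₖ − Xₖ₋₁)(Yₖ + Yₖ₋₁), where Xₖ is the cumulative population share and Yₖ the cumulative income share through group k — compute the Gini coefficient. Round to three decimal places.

Cumulative income shares Yₖ: 0.0240, 0.1410, 0.3120, 0.6500, 1.0000
Σ (Xₖ−Xₖ₋₁)(Yₖ+Yₖ₋₁) = (1/5)(0.0240+0.0000) + (1/5)(0.1410+0.0240) + (1/5)(0.3120+0.1410) + (1/5)(0.6500+0.3120) + (1/5)(1.0000+0.6500)
  = 0.0048 + 0.0330 + 0.0906 + 0.1924 + 0.3300 = 0.6508
G = 1 − 0.6508 = 0.3492

0.349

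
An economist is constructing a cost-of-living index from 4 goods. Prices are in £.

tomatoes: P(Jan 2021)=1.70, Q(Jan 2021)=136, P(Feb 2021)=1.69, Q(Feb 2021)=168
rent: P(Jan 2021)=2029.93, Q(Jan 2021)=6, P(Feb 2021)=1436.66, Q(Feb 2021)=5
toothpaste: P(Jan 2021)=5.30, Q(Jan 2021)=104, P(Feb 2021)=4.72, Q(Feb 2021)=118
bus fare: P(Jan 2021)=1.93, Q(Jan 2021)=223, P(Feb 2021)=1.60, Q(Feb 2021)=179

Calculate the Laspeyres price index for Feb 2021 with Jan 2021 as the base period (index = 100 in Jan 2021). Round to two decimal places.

Laspeyres price index uses base-period quantities as weights.
ΣP(Feb 2021)·Q(Jan 2021) = 1.69×136 + 1436.66×6 + 4.72×104 + 1.60×223 = 229.84 + 8619.96 + 490.88 + 356.8 = 9697.48
ΣP(Jan 2021)·Q(Jan 2021) = 1.70×136 + 2029.93×6 + 5.30×104 + 1.93×223 = 231.2 + 12179.58 + 551.2 + 430.39 = 13392.37
Index = 9697.48 / 13392.37 × 100 = 72.4105

72.41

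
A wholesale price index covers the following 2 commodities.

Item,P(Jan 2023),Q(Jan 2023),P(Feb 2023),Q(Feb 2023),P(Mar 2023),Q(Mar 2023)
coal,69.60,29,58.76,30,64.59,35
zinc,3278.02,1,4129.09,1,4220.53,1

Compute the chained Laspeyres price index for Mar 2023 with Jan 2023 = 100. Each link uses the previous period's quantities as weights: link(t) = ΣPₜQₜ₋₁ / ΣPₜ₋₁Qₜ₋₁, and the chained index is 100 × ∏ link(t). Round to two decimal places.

115.11

Link Jan 2023→Feb 2023:
ΣP(Feb 2023)Q(Jan 2023) = 58.76×29 + 4129.09×1 = 1704.04 + 4129.09 = 5833.13
ΣP(Jan 2023)Q(Jan 2023) = 69.60×29 + 3278.02×1 = 2018.4 + 3278.02 = 5296.42
link = 5833.13/5296.42 = 1.101334
Link Feb 2023→Mar 2023:
ΣP(Mar 2023)Q(Feb 2023) = 64.59×30 + 4220.53×1 = 1937.7 + 4220.53 = 6158.23
ΣP(Feb 2023)Q(Feb 2023) = 58.76×30 + 4129.09×1 = 1762.8 + 4129.09 = 5891.89
link = 6158.23/5891.89 = 1.045205
Chained index = 100 × 1.101334 × 1.045205 = 115.1120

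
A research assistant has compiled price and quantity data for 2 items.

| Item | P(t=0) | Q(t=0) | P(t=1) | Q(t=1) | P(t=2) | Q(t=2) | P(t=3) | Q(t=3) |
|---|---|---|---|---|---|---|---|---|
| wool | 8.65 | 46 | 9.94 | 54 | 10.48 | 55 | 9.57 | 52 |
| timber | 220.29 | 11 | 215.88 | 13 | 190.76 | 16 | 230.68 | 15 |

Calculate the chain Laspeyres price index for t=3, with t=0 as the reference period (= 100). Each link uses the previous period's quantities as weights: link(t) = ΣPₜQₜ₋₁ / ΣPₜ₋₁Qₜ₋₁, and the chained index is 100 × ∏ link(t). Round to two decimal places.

Link t=0→t=1:
ΣP(t=1)Q(t=0) = 9.94×46 + 215.88×11 = 457.24 + 2374.68 = 2831.92
ΣP(t=0)Q(t=0) = 8.65×46 + 220.29×11 = 397.9 + 2423.19 = 2821.09
link = 2831.92/2821.09 = 1.003839
Link t=1→t=2:
ΣP(t=2)Q(t=1) = 10.48×54 + 190.76×13 = 565.92 + 2479.88 = 3045.8
ΣP(t=1)Q(t=1) = 9.94×54 + 215.88×13 = 536.76 + 2806.44 = 3343.2
link = 3045.8/3343.2 = 0.911043
Link t=2→t=3:
ΣP(t=3)Q(t=2) = 9.57×55 + 230.68×16 = 526.35 + 3690.88 = 4217.23
ΣP(t=2)Q(t=2) = 10.48×55 + 190.76×16 = 576.4 + 3052.16 = 3628.56
link = 4217.23/3628.56 = 1.162232
Chained index = 100 × 1.003839 × 0.911043 × 1.162232 = 106.2909

106.29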